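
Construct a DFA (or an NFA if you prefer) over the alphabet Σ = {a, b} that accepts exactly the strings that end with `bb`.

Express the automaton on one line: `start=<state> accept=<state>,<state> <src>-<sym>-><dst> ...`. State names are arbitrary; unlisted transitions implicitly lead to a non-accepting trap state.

start=s0 accept=s2 s0-a->s0 s0-b->s1 s1-a->s0 s1-b->s2 s2-a->s0 s2-b->s2

Remember how much of `bb` the current input suffix matches. State s0 means no match yet; s1 means the last symbol is `b`; s2 means the last 2 symbols are `bb`. Only s2 accepts. On a mismatch, fall back to the longest proper suffix that is still a prefix of `bb`.
3 states suffice.
        a   b  
>  s0   s0  s1 
   s1   s0  s2 
 * s2   s0  s2 
(> = start, * = accepting)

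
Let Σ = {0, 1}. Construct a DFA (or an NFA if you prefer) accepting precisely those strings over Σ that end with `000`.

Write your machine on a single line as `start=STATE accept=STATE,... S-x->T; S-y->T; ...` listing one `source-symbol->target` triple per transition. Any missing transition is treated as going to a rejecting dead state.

start=q0; accept=q3; q0-0->q1; q0-1->q0; q1-0->q2; q1-1->q0; q2-0->q3; q2-1->q0; q3-0->q3; q3-1->q0

Remember how much of `000` the current input suffix matches. State q0 means no match yet; q1 means the last symbol is `0`; q2 means the last 2 symbols are `00`; q3 means the last 3 symbols are `000`. Only q3 accepts. On a mismatch, fall back to the longest proper suffix that is still a prefix of `000`.
4 states suffice.
        0   1  
>  q0   q1  q0 
   q1   q2  q0 
   q2   q3  q0 
 * q3   q3  q0 
(> = start, * = accepting)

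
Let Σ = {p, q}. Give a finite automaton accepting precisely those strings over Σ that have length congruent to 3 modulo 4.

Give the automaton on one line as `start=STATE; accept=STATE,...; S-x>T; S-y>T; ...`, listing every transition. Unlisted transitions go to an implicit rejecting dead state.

start=A; accept=D; A-p>B; A-q>B; B-p>C; B-q>C; C-p>D; C-q>D; D-p>A; D-q>A

Only the length mod 4 matters, so use a 4-cycle: from any state, every input symbol moves to the next state, wrapping D back to A. Mark D accepting.
4 states suffice.
       p  q 
>  A   B  B 
   B   C  C 
   C   D  D 
 * D   A  A 
(> = start, * = accepting)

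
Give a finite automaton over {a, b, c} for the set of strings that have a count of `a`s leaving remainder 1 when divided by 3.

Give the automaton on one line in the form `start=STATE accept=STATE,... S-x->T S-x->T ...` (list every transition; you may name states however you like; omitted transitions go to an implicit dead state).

start=q0 accept=q1 q0-a->q1 q0-b->q0 q0-c->q0 q1-a->q2 q1-b->q1 q1-c->q1 q2-a->q0 q2-b->q2 q2-c->q2

The only thing that matters is how many `a`s have appeared, reduced mod 3. Use one state per residue: q0 for 0, …, q2 for 2. Reading `a` moves to the next residue; anything else stays put. q1 is accepting.
3 states suffice.
        a   b   c  
>  q0   q1  q0  q0 
 * q1   q2  q1  q1 
   q2   q0  q2  q2 
(> = start, * = accepting)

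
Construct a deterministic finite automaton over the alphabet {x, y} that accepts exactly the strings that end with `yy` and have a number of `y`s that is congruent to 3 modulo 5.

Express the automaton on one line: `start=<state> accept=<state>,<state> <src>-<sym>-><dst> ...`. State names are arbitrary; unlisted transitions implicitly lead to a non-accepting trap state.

start=A accept=E A-x->A A-y->B B-x->B B-y->C C-x->D C-y->E D-x->D D-y->F E-x->F E-y->G F-x->F F-y->G G-x->G G-y->A

Build one automaton per condition and run them in lockstep. One (3 states) tracks how much of the suffix `yy` has currently been matched; the other (5 states) tracks the count of `y`s modulo 5. Each combined state is a pair, one component from each; accept when both components accept. Equivalent product states are then merged.
A 7-state machine:
       x  y 
>  A   A  B 
   B   B  C 
   C   D  E 
   D   D  F 
 * E   F  G 
   F   F  G 
   G   G  A 
(> = start, * = accepting)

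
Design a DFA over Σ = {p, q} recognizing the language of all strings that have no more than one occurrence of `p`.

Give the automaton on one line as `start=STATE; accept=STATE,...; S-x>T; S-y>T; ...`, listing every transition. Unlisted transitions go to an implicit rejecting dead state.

start=s0; accept=s0,s1; s0-p>s1; s0-q>s0; s1-p>s2; s1-q>s1; s2-p>s2; s2-q>s2

Only the number of `p`s matters, and only up to 2. Make a chain s0 → s1 → s2 advanced by each `p` (with s2 absorbing); every other symbol self-loops. The accepting set is {s0, s1}.
With 3 states:
        p   q  
>* s0   s1  s0 
 * s1   s2  s1 
   s2   s2  s2 
(> = start, * = accepting)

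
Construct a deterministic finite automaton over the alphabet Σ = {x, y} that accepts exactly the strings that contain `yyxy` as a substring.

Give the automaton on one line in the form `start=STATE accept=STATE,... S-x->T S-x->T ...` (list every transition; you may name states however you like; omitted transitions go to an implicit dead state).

Track how much of `yyxy` has been matched so far: state q0 is no progress, q4 is the absorbing accept state reached once `yyxy` has occurred. Intermediate states record partial matches; on a mismatch, fall back to the longest reusable overlap.
5 states suffice.
        x   y  
>  q0   q0  q1 
   q1   q0  q2 
   q2   q3  q2 
   q3   q0  q4 
 * q4   q4  q4 
(> = start, * = accepting)

start=q0 accept=q4 q0-x->q0 q0-y->q1 q1-x->q0 q1-y->q2 q2-x->q3 q2-y->q2 q3-x->q0 q3-y->q4 q4-x->q4 q4-y->q4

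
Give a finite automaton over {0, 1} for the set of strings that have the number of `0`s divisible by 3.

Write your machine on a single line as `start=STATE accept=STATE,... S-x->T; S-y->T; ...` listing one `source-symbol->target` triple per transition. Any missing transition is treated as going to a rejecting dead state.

The only thing that matters is how many `0`s have appeared, reduced mod 3. Use one state per residue: q0 for 0, …, q2 for 2. Reading `0` moves to the next residue; anything else stays put. q0 is accepting.
A 3-state machine:
        0   1  
>* q0   q1  q0 
   q1   q2  q1 
   q2   q0  q2 
(> = start, * = accepting)

start=q0; accept=q0; q0-0->q1; q0-1->q0; q1-0->q2; q1-1->q1; q2-0->q0; q2-1->q2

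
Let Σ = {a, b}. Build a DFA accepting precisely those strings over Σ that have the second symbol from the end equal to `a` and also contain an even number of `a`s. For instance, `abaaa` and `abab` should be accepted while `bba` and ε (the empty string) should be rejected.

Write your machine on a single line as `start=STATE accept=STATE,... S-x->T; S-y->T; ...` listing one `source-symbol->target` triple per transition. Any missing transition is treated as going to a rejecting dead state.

Run two small machines in parallel and take their product. The first has 7 states tracking the last 2 symbols read; the second has 2 states tracking the count of `a`s modulo 2. A product state is a pair (one from each), accepting exactly when both do. Minimizing collapses redundant product states.
With 6 states:
        a   b  
>  S0   S1  S0 
   S1   S2  S3 
 * S2   S1  S4 
   S3   S5  S3 
 * S4   S1  S0 
   S5   S1  S4 
(> = start, * = accepting)

start=S0; accept=S2,S4; S0-a->S1; S0-b->S0; S1-a->S2; S1-b->S3; S2-a->S1; S2-b->S4; S3-a->S5; S3-b->S3; S4-a->S1; S4-b->S0; S5-a->S1; S5-b->S4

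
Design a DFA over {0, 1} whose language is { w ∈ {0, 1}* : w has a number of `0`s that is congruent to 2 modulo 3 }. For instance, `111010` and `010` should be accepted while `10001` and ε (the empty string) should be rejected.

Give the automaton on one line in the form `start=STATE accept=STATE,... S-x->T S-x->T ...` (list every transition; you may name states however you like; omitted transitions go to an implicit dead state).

Keep the running count of `0`s modulo 3: each `0` advances along the cycle A → B → C → A while other symbols loop. Accept at C.
With 3 states:
       0  1 
>  A   B  A 
   B   C  B 
 * C   A  C 
(> = start, * = accepting)

start=A accept=C A-0->B A-1->A B-0->C B-1->B C-0->A C-1->C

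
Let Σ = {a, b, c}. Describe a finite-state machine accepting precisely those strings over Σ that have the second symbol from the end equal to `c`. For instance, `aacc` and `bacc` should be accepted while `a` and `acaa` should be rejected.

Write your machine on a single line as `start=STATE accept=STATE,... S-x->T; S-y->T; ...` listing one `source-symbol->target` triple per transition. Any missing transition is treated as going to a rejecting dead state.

A DFA must remember the last 2 symbols (since which symbol is second-to-last isn't known until the input ends). Use one state per possible window of the last ≤2 symbols; accept from those whose window starts with `c`.
13 states suffice.
          a    b    c  
>  q0     q1   q2   q3 
   q1     q4   q5   q6 
   q2     q7   q8   q9 
   q3    q10  q11  q12 
   q4     q4   q5   q6 
   q5     q7   q8   q9 
   q6    q10  q11  q12 
   q7     q4   q5   q6 
   q8     q7   q8   q9 
   q9    q10  q11  q12 
 * q10    q4   q5   q6 
 * q11    q7   q8   q9 
 * q12   q10  q11  q12 
(> = start, * = accepting)

start=q0; accept=q10,q11,q12; q0-a->q1; q0-b->q2; q0-c->q3; q1-a->q4; q1-b->q5; q1-c->q6; q2-a->q7; q2-b->q8; q2-c->q9; q3-a->q10; q3-b->q11; q3-c->q12; q4-a->q4; q4-b->q5; q4-c->q6; q5-a->q7; q5-b->q8; q5-c->q9; q6-a->q10; q6-b->q11; q6-c->q12; q7-a->q4; q7-b->q5; q7-c->q6; q8-a->q7; q8-b->q8; q8-c->q9; q9-a->q10; q9-b->q11; q9-c->q12; q10-a->q4; q10-b->q5; q10-c->q6; q11-a->q7; q11-b->q8; q11-c->q9; q12-a->q10; q12-b->q11; q12-c->q12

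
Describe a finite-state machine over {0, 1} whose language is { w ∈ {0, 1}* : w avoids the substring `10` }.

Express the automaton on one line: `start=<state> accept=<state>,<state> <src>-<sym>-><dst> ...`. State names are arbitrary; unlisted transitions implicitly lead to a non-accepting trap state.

Track partial matches of the forbidden pattern `10`. State C is a dead state reached once `10` has occurred; every other state accepts. A means no part of `10` is currently matched.
With 3 states:
       0  1 
>* A   A  B 
 * B   C  B 
   C   C  C 
(> = start, * = accepting)

start=A accept=A,B A-0->A A-1->B B-0->C B-1->B C-0->C C-1->C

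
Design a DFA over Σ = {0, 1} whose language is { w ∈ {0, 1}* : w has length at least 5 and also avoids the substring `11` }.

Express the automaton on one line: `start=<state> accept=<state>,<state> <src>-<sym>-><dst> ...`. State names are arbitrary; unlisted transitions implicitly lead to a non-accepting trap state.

start=S0 accept=S10,S11 S0-0->S1 S0-1->S2 S1-0->S3 S1-1->S4 S2-0->S3 S2-1->S5 S3-0->S6 S3-1->S7 S4-0->S6 S4-1->S5 S5-0->S5 S5-1->S5 S6-0->S8 S6-1->S9 S7-0->S8 S7-1->S5 S8-0->S10 S8-1->S11 S9-0->S10 S9-1->S5 S10-0->S10 S10-1->S11 S11-0->S10 S11-1->S5

Run two small machines in parallel and take their product. The first has 7 states tracking the input length, saturating at 6; the second has 3 states tracking partial matches of the forbidden pattern `11`. A product state is a pair (one from each), accepting exactly when both do. Minimizing collapses redundant product states.
With 12 states:
          0    1  
>  S0     S1   S2 
   S1     S3   S4 
   S2     S3   S5 
   S3     S6   S7 
   S4     S6   S5 
   S5     S5   S5 
   S6     S8   S9 
   S7     S8   S5 
   S8    S10  S11 
   S9    S10   S5 
 * S10   S10  S11 
 * S11   S10   S5 
(> = start, * = accepting)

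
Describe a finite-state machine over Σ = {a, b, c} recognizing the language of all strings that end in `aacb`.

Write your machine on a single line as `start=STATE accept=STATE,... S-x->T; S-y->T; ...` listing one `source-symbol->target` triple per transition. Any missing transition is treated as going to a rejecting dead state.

Let each state record the length of the longest suffix of the input read so far that is also a prefix of `aacb`. s1 means the last symbol is `a`; s2 means the last 2 symbols are `aa`; s3 means the last 3 symbols are `aac`; s4 means the last 4 symbols are `aacb`. Accept only at s4, where the string currently ends in `aacb`.
A 5-state machine:
        a   b   c  
>  s0   s1  s0  s0 
   s1   s2  s0  s0 
   s2   s2  s0  s3 
   s3   s1  s4  s0 
 * s4   s1  s0  s0 
(> = start, * = accepting)

start=s0; accept=s4; s0-a->s1; s0-b->s0; s0-c->s0; s1-a->s2; s1-b->s0; s1-c->s0; s2-a->s2; s2-b->s0; s2-c->s3; s3-a->s1; s3-b->s4; s3-c->s0; s4-a->s1; s4-b->s0; s4-c->s0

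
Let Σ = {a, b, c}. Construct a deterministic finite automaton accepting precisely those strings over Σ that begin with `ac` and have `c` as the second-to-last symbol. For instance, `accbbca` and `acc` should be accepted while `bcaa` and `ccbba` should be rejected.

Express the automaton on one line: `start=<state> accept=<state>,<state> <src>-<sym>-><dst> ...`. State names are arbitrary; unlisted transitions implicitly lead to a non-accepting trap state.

Run two small machines in parallel and take their product. One (4 states) tracks whether the input so far still matches the prefix `ac`; the other (13 states) tracks the last 2 symbols read. Each combined state is a pair, one component from each; accept when both components accept.
22 states suffice.
          a    b    c  
>  q0     q1   q2   q3 
   q1     q4   q5   q6 
   q2     q7   q8   q9 
   q3    q10  q11  q12 
   q4     q4   q5  q13 
   q5     q7   q8   q9 
   q6    q14  q15  q16 
   q7     q4   q5  q13 
   q8     q7   q8   q9 
   q9    q10  q11  q12 
   q10    q4   q5  q13 
   q11    q7   q8   q9 
   q12   q10  q11  q12 
   q13   q10  q11  q12 
 * q14   q17  q18   q6 
 * q15   q19  q20  q21 
 * q16   q14  q15  q16 
   q17   q17  q18   q6 
   q18   q19  q20  q21 
   q19   q17  q18   q6 
   q20   q19  q20  q21 
   q21   q14  q15  q16 
(> = start, * = accepting)

start=q0 accept=q14,q15,q16 q0-a->q1 q0-b->q2 q0-c->q3 q1-a->q4 q1-b->q5 q1-c->q6 q2-a->q7 q2-b->q8 q2-c->q9 q3-a->q10 q3-b->q11 q3-c->q12 q4-a->q4 q4-b->q5 q4-c->q13 q5-a->q7 q5-b->q8 q5-c->q9 q6-a->q14 q6-b->q15 q6-c->q16 q7-a->q4 q7-b->q5 q7-c->q13 q8-a->q7 q8-b->q8 q8-c->q9 q9-a->q10 q9-b->q11 q9-c->q12 q10-a->q4 q10-b->q5 q10-c->q13 q11-a->q7 q11-b->q8 q11-c->q9 q12-a->q10 q12-b->q11 q12-c->q12 q13-a->q10 q13-b->q11 q13-c->q12 q14-a->q17 q14-b->q18 q14-c->q6 q15-a->q19 q15-b->q20 q15-c->q21 q16-a->q14 q16-b->q15 q16-c->q16 q17-a->q17 q17-b->q18 q17-c->q6 q18-a->q19 q18-b->q20 q18-c->q21 q19-a->q17 q19-b->q18 q19-c->q6 q20-a->q19 q20-b->q20 q20-c->q21 q21-a->q14 q21-b->q15 q21-c->q16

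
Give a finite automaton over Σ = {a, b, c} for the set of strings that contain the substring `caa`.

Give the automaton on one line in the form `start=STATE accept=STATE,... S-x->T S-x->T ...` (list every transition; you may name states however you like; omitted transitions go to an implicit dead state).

States q0..q2 record the length of the longest prefix of `caa` that matches the current input suffix. Reaching q3 means `caa` has been seen, and we stay there forever. Accept from q3.
        a   b   c  
>  q0   q0  q0  q1 
   q1   q2  q0  q1 
   q2   q3  q0  q1 
 * q3   q3  q3  q3 
(> = start, * = accepting)

start=q0 accept=q3 q0-a->q0 q0-b->q0 q0-c->q1 q1-a->q2 q1-b->q0 q1-c->q1 q2-a->q3 q2-b->q0 q2-c->q1 q3-a->q3 q3-b->q3 q3-c->q3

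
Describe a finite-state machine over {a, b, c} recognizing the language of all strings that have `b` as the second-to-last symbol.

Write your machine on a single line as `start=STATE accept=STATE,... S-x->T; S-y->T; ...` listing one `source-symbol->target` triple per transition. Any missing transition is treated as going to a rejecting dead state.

start=s0; accept=s7,s8,s9; s0-a->s1; s0-b->s2; s0-c->s3; s1-a->s4; s1-b->s5; s1-c->s6; s2-a->s7; s2-b->s8; s2-c->s9; s3-a->s10; s3-b->s11; s3-c->s12; s4-a->s4; s4-b->s5; s4-c->s6; s5-a->s7; s5-b->s8; s5-c->s9; s6-a->s10; s6-b->s11; s6-c->s12; s7-a->s4; s7-b->s5; s7-c->s6; s8-a->s7; s8-b->s8; s8-c->s9; s9-a->s10; s9-b->s11; s9-c->s12; s10-a->s4; s10-b->s5; s10-c->s6; s11-a->s7; s11-b->s8; s11-c->s9; s12-a->s10; s12-b->s11; s12-c->s12

A DFA must remember the last 2 symbols (since which symbol is second-to-last isn't known until the input ends). Use one state per possible window of the last ≤2 symbols; accept from those whose window starts with `b`.
13 states suffice.
          a    b    c  
>  s0     s1   s2   s3 
   s1     s4   s5   s6 
   s2     s7   s8   s9 
   s3    s10  s11  s12 
   s4     s4   s5   s6 
   s5     s7   s8   s9 
   s6    s10  s11  s12 
 * s7     s4   s5   s6 
 * s8     s7   s8   s9 
 * s9    s10  s11  s12 
   s10    s4   s5   s6 
   s11    s7   s8   s9 
   s12   s10  s11  s12 
(> = start, * = accepting)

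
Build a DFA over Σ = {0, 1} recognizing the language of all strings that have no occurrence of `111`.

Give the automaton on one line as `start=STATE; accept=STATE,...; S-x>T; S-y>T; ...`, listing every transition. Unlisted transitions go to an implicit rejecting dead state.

This is the complement of 'contains `111`'. Use the same substring-matching states — S0 through S3 holding how much of `111` has just been matched — but flip the accepting set: everything except the trap S3 accepts.
4 states suffice.
        0   1  
>* S0   S0  S1 
 * S1   S0  S2 
 * S2   S0  S3 
   S3   S3  S3 
(> = start, * = accepting)

start=S0; accept=S0,S1,S2; S0-0>S0; S0-1>S1; S1-0>S0; S1-1>S2; S2-0>S0; S2-1>S3; S3-0>S3; S3-1>S3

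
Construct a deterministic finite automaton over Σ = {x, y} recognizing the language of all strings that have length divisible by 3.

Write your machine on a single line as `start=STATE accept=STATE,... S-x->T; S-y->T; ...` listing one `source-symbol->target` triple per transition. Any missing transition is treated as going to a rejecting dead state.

Only the length mod 3 matters, so use a 3-cycle: from any state, every input symbol moves to the next state, wrapping s2 back to s0. Mark s0 accepting.
        x   y  
>* s0   s1  s1 
   s1   s2  s2 
   s2   s0  s0 
(> = start, * = accepting)

start=s0; accept=s0; s0-x->s1; s0-y->s1; s1-x->s2; s1-y->s2; s2-x->s0; s2-y->s0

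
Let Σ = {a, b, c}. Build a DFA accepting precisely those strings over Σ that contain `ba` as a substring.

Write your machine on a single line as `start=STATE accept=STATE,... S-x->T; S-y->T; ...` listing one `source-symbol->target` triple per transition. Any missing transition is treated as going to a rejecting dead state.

start=s0; accept=s2; s0-a->s0; s0-b->s1; s0-c->s0; s1-a->s2; s1-b->s1; s1-c->s0; s2-a->s2; s2-b->s2; s2-c->s2

Track how much of `ba` has been matched so far: state s0 is no progress, s2 is the absorbing accept state reached once `ba` has occurred. Intermediate states record partial matches; on a mismatch, fall back to the longest reusable overlap.
With 3 states:
        a   b   c  
>  s0   s0  s1  s0 
   s1   s2  s1  s0 
 * s2   s2  s2  s2 
(> = start, * = accepting)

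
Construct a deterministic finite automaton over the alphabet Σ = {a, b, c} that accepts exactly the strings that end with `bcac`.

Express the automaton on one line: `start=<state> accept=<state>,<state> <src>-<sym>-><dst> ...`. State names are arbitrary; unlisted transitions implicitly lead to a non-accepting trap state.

start=q0 accept=q4 q0-a->q0 q0-b->q1 q0-c->q0 q1-a->q0 q1-b->q1 q1-c->q2 q2-a->q3 q2-b->q1 q2-c->q0 q3-a->q0 q3-b->q1 q3-c->q4 q4-a->q0 q4-b->q1 q4-c->q0

Let each state record the length of the longest suffix of the input read so far that is also a prefix of `bcac`. q1 means the last symbol is `b`; q2 means the last 2 symbols are `bc`; q3 means the last 3 symbols are `bca`; q4 means the last 4 symbols are `bcac`. Accept only at q4, where the string currently ends in `bcac`.
A 5-state machine:
        a   b   c  
>  q0   q0  q1  q0 
   q1   q0  q1  q2 
   q2   q3  q1  q0 
   q3   q0  q1  q4 
 * q4   q0  q1  q0 
(> = start, * = accepting)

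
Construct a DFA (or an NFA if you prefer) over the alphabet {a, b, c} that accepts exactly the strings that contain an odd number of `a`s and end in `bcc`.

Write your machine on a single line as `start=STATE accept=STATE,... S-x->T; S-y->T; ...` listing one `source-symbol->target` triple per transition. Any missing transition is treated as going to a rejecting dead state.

Run two small machines in parallel and take their product. The first has 2 states tracking the count of `a`s modulo 2; the second has 4 states tracking how much of the suffix `bcc` has currently been matched. A product state is a pair (one from each), accepting exactly when both do. Equivalent product states are then merged.
        a   b   c  
>  q0   q1  q0  q0 
   q1   q0  q2  q1 
   q2   q0  q2  q3 
   q3   q0  q2  q4 
 * q4   q0  q2  q1 
(> = start, * = accepting)

start=q0; accept=q4; q0-a->q1; q0-b->q0; q0-c->q0; q1-a->q0; q1-b->q2; q1-c->q1; q2-a->q0; q2-b->q2; q2-c->q3; q3-a->q0; q3-b->q2; q3-c->q4; q4-a->q0; q4-b->q2; q4-c->q1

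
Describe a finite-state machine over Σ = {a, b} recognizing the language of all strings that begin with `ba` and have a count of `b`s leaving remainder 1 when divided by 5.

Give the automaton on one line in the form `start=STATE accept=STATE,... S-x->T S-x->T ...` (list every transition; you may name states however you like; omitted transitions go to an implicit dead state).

Build one automaton per condition and run them in lockstep. The first has 4 states tracking whether the input so far still matches the prefix `ba`; the second has 5 states tracking the count of `b`s modulo 5. A product state is a pair (one from each), accepting exactly when both do.
With 12 states:
          a    b  
>  s0     s1   s2 
   s1     s1   s3 
   s2     s4   s5 
   s3     s3   s5 
 * s4     s4   s6 
   s5     s5   s7 
   s6     s6   s8 
   s7     s7   s9 
   s8     s8  s10 
   s9     s9   s1 
   s10   s10  s11 
   s11   s11   s4 
(> = start, * = accepting)

start=s0 accept=s4 s0-a->s1 s0-b->s2 s1-a->s1 s1-b->s3 s2-a->s4 s2-b->s5 s3-a->s3 s3-b->s5 s4-a->s4 s4-b->s6 s5-a->s5 s5-b->s7 s6-a->s6 s6-b->s8 s7-a->s7 s7-b->s9 s8-a->s8 s8-b->s10 s9-a->s9 s9-b->s1 s10-a->s10 s10-b->s11 s11-a->s11 s11-b->s4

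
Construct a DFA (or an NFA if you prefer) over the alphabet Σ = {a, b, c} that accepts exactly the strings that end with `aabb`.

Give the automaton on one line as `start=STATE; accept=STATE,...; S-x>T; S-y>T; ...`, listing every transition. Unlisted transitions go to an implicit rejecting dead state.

Remember how much of `aabb` the current input suffix matches. State q0 means no match yet; q1 means the last symbol is `a`; q2 means the last 2 symbols are `aa`; q3 means the last 3 symbols are `aab`; q4 means the last 4 symbols are `aabb`. Only q4 accepts. On a mismatch, fall back to the longest proper suffix that is still a prefix of `aabb`.
A 5-state machine:
        a   b   c  
>  q0   q1  q0  q0 
   q1   q2  q0  q0 
   q2   q2  q3  q0 
   q3   q1  q4  q0 
 * q4   q1  q0  q0 
(> = start, * = accepting)

start=q0; accept=q4; q0-a>q1; q0-b>q0; q0-c>q0; q1-a>q2; q1-b>q0; q1-c>q0; q2-a>q2; q2-b>q3; q2-c>q0; q3-a>q1; q3-b>q4; q3-c>q0; q4-a>q1; q4-b>q0; q4-c>q0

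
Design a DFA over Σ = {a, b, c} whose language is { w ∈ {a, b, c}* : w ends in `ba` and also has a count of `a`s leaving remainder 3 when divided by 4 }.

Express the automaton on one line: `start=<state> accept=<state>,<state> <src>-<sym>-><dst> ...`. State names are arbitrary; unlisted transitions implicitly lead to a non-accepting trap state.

start=S0 accept=S5 S0-a->S1 S0-b->S0 S0-c->S0 S1-a->S2 S1-b->S1 S1-c->S1 S2-a->S3 S2-b->S4 S2-c->S2 S3-a->S0 S3-b->S3 S3-c->S3 S4-a->S5 S4-b->S4 S4-c->S2 S5-a->S0 S5-b->S3 S5-c->S3

Build one automaton per condition and run them in lockstep. The first has 3 states tracking how much of the suffix `ba` has currently been matched; the second has 4 states tracking the count of `a`s modulo 4. A product state is a pair (one from each), accepting exactly when both do. After merging equivalent states the machine shrinks.
A 6-state machine:
        a   b   c  
>  S0   S1  S0  S0 
   S1   S2  S1  S1 
   S2   S3  S4  S2 
   S3   S0  S3  S3 
   S4   S5  S4  S2 
 * S5   S0  S3  S3 
(> = start, * = accepting)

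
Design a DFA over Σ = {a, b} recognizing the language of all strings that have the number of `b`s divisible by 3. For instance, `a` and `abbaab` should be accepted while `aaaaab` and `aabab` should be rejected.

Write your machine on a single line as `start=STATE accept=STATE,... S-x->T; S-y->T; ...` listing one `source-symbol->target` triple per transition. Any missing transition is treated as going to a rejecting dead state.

The only thing that matters is how many `b`s have appeared, reduced mod 3. Use one state per residue: q0 for 0, …, q2 for 2. Reading `b` moves to the next residue; anything else stays put. q0 is accepting.
With 3 states:
        a   b  
>* q0   q0  q1 
   q1   q1  q2 
   q2   q2  q0 
(> = start, * = accepting)

start=q0; accept=q0; q0-a->q0; q0-b->q1; q1-a->q1; q1-b->q2; q2-a->q2; q2-b->q0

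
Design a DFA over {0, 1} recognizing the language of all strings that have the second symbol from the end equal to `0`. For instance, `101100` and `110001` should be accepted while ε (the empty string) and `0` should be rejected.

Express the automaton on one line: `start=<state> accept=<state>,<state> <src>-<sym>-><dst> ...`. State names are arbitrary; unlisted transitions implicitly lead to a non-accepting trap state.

A DFA must remember the last 2 symbols (since which symbol is second-to-last isn't known until the input ends). Use one state per possible window of the last ≤2 symbols; accept from those whose window starts with `0`.
A 7-state machine:
        0   1  
>  s0   s1  s2 
   s1   s3  s4 
   s2   s5  s6 
 * s3   s3  s4 
 * s4   s5  s6 
   s5   s3  s4 
   s6   s5  s6 
(> = start, * = accepting)

start=s0 accept=s3,s4 s0-0->s1 s0-1->s2 s1-0->s3 s1-1->s4 s2-0->s5 s2-1->s6 s3-0->s3 s3-1->s4 s4-0->s5 s4-1->s6 s5-0->s3 s5-1->s4 s6-0->s5 s6-1->s6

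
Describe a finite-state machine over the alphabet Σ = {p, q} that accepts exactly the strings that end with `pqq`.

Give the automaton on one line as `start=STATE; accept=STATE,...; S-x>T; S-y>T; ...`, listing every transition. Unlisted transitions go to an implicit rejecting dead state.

Let each state record the length of the longest suffix of the input read so far that is also a prefix of `pqq`. B means the last symbol is `p`; C means the last 2 symbols are `pq`; D means the last 3 symbols are `pqq`. Accept only at D, where the string currently ends in `pqq`.
4 states suffice.
       p  q 
>  A   B  A 
   B   B  C 
   C   B  D 
 * D   B  A 
(> = start, * = accepting)

start=A; accept=D; A-p>B; A-q>A; B-p>B; B-q>C; C-p>B; C-q>D; D-p>B; D-q>A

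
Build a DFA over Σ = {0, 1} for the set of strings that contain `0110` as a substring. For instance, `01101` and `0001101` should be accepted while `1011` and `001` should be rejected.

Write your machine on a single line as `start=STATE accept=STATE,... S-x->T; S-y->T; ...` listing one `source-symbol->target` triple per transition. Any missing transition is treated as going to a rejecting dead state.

start=A; accept=E; A-0->B; A-1->A; B-0->B; B-1->C; C-0->B; C-1->D; D-0->E; D-1->A; E-0->E; E-1->E

States A..D record the length of the longest prefix of `0110` that matches the current input suffix. Reaching E means `0110` has been seen, and we stay there forever. Accept from E.
With 5 states:
       0  1 
>  A   B  A 
   B   B  C 
   C   B  D 
   D   E  A 
 * E   E  E 
(> = start, * = accepting)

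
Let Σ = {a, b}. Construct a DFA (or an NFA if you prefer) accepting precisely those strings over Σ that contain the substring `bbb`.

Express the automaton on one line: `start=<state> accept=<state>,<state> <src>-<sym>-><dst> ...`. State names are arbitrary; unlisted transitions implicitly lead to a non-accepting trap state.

States q0..q2 record the length of the longest prefix of `bbb` that matches the current input suffix. Reaching q3 means `bbb` has been seen, and we stay there forever. Accept from q3.
With 4 states:
        a   b  
>  q0   q0  q1 
   q1   q0  q2 
   q2   q0  q3 
 * q3   q3  q3 
(> = start, * = accepting)

start=q0 accept=q3 q0-a->q0 q0-b->q1 q1-a->q0 q1-b->q2 q2-a->q0 q2-b->q3 q3-a->q3 q3-b->q3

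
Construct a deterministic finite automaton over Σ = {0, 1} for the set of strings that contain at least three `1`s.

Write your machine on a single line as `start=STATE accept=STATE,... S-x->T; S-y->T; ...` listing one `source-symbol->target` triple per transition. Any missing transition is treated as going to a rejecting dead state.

Count `1`s, saturating at 4: states s0 through s3 mean 0 through 3 `1`s seen; s4 means more than 3. Each `1` increments (capped at s4); other symbols loop. Accept from {s3, s4}.
        0   1  
>  s0   s0  s1 
   s1   s1  s2 
   s2   s2  s3 
 * s3   s3  s4 
 * s4   s4  s4 
(> = start, * = accepting)

start=s0; accept=s3,s4; s0-0->s0; s0-1->s1; s1-0->s1; s1-1->s2; s2-0->s2; s2-1->s3; s3-0->s3; s3-1->s4; s4-0->s4; s4-1->s4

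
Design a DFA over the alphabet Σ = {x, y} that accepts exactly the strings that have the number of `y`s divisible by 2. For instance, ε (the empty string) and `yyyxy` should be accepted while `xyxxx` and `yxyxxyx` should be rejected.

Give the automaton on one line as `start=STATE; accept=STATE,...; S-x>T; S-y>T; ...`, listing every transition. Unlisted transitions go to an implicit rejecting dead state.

The only thing that matters is how many `y`s have appeared, reduced mod 2. Use one state per residue: q0 for 0, …, q1 for 1. Reading `y` moves to the next residue; anything else stays put. q0 is accepting.
2 states suffice.
        x   y  
>* q0   q0  q1 
   q1   q1  q0 
(> = start, * = accepting)

start=q0; accept=q0; q0-x>q0; q0-y>q1; q1-x>q1; q1-y>q0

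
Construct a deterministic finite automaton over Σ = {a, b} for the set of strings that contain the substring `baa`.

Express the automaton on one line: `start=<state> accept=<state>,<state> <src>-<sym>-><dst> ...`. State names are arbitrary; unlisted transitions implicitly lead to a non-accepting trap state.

start=S0 accept=S3 S0-a->S0 S0-b->S1 S1-a->S2 S1-b->S1 S2-a->S3 S2-b->S1 S3-a->S3 S3-b->S3

States S0..S2 record the length of the longest prefix of `baa` that matches the current input suffix. Reaching S3 means `baa` has been seen, and we stay there forever. Accept from S3.
        a   b  
>  S0   S0  S1 
   S1   S2  S1 
   S2   S3  S1 
 * S3   S3  S3 
(> = start, * = accepting)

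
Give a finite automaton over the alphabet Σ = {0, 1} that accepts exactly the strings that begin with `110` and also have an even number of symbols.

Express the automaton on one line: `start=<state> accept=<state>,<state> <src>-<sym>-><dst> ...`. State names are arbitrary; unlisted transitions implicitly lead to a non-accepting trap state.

start=A accept=G A-0->B A-1->C B-0->D B-1->D C-0->D C-1->E D-0->B D-1->B E-0->F E-1->B F-0->G F-1->G G-0->F G-1->F

Handle the two conditions separately and then intersect. The first has 5 states tracking whether the input so far still matches the prefix `110`; the second has 2 states tracking the input length modulo 2. A product state is a pair (one from each), accepting exactly when both do.
With 7 states:
       0  1 
>  A   B  C 
   B   D  D 
   C   D  E 
   D   B  B 
   E   F  B 
   F   G  G 
 * G   F  F 
(> = start, * = accepting)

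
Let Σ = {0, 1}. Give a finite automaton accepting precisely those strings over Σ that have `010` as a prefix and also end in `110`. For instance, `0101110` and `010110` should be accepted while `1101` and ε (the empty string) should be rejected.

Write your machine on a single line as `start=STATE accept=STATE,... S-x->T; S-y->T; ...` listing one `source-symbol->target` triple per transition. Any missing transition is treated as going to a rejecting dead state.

start=A; accept=H; A-0->B; A-1->C; B-0->C; B-1->D; C-0->C; C-1->C; D-0->E; D-1->C; E-0->E; E-1->F; F-0->E; F-1->G; G-0->H; G-1->G; H-0->E; H-1->F

Handle the two conditions separately and then intersect. The first has 5 states tracking whether the input so far still matches the prefix `010`; the second has 4 states tracking how much of the suffix `110` has currently been matched. A product state is a pair (one from each), accepting exactly when both do. Minimizing collapses redundant product states.
8 states suffice.
       0  1 
>  A   B  C 
   B   C  D 
   C   C  C 
   D   E  C 
   E   E  F 
   F   E  G 
   G   H  G 
 * H   E  F 
(> = start, * = accepting)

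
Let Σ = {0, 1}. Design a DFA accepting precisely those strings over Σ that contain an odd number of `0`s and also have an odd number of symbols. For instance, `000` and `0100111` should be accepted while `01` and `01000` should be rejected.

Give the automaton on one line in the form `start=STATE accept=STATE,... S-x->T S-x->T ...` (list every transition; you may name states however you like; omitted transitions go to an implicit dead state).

start=q0 accept=q1 q0-0->q1 q0-1->q2 q1-0->q0 q1-1->q3 q2-0->q3 q2-1->q0 q3-0->q2 q3-1->q1

Handle the two conditions separately and then intersect. One (2 states) tracks the count of `0`s modulo 2; the other (2 states) tracks the input length modulo 2. Each combined state is a pair, one component from each; accept when both components accept.
        0   1  
>  q0   q1  q2 
 * q1   q0  q3 
   q2   q3  q0 
   q3   q2  q1 
(> = start, * = accepting)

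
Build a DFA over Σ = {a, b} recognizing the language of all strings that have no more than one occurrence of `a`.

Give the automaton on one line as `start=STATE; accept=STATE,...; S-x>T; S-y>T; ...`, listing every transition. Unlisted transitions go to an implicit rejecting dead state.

Count `a`s, saturating at 2: state S0 means no `a` yet, S1 means one `a` seen, S2 means more than one. Each `a` increments (capped at S2); other symbols loop. Accept from {S0, S1}.
A 3-state machine:
        a   b  
>* S0   S1  S0 
 * S1   S2  S1 
   S2   S2  S2 
(> = start, * = accepting)

start=S0; accept=S0,S1; S0-a>S1; S0-b>S0; S1-a>S2; S1-b>S1; S2-a>S2; S2-b>S2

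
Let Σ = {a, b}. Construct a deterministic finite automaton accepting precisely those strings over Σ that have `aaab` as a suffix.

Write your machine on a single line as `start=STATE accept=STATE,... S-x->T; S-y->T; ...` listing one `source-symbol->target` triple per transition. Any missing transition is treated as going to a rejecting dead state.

start=q0; accept=q4; q0-a->q1; q0-b->q0; q1-a->q2; q1-b->q0; q2-a->q3; q2-b->q0; q3-a->q3; q3-b->q4; q4-a->q1; q4-b->q0

Let each state record the length of the longest suffix of the input read so far that is also a prefix of `aaab`. q1 means the last symbol is `a`; q2 means the last 2 symbols are `aa`; q3 means the last 3 symbols are `aaa`; q4 means the last 4 symbols are `aaab`. Accept only at q4, where the string currently ends in `aaab`.
5 states suffice.
        a   b  
>  q0   q1  q0 
   q1   q2  q0 
   q2   q3  q0 
   q3   q3  q4 
 * q4   q1  q0 
(> = start, * = accepting)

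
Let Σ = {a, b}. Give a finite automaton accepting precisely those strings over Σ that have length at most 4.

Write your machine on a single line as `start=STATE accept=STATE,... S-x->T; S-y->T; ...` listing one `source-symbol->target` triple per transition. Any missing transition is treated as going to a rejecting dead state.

start=q0; accept=q0,q1,q2,q3,q4; q0-a->q1; q0-b->q1; q1-a->q2; q1-b->q2; q2-a->q3; q2-b->q3; q3-a->q4; q3-b->q4; q4-a->q5; q4-b->q5; q5-a->q5; q5-b->q5

We only need to distinguish lengths 0, 1, …, 4, and '>4'. Chain q0 → q1 → q2 → q3 → q4 → q5 on every symbol, with q5 looping. Accepting states: {q0, q1, q2, q3, q4}.
With 6 states:
        a   b  
>* q0   q1  q1 
 * q1   q2  q2 
 * q2   q3  q3 
 * q3   q4  q4 
 * q4   q5  q5 
   q5   q5  q5 
(> = start, * = accepting)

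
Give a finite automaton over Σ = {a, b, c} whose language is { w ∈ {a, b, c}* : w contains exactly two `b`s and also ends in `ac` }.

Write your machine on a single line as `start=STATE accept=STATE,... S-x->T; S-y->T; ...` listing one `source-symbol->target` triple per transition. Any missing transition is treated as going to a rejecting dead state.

Run two small machines in parallel and take their product. The first has 4 states tracking the count of `b`s, saturating at 3; the second has 3 states tracking how much of the suffix `ac` has currently been matched. A product state is a pair (one from each), accepting exactly when both do.
12 states suffice.
          a    b    c  
>  s0     s1   s2   s0 
   s1     s1   s2   s3 
   s2     s4   s5   s2 
   s3     s1   s2   s0 
   s4     s4   s5   s6 
   s5     s7   s8   s5 
   s6     s4   s5   s2 
   s7     s7   s8   s9 
   s8    s10   s8   s8 
 * s9     s7   s8   s5 
   s10   s10   s8  s11 
   s11   s10   s8   s8 
(> = start, * = accepting)

start=s0; accept=s9; s0-a->s1; s0-b->s2; s0-c->s0; s1-a->s1; s1-b->s2; s1-c->s3; s2-a->s4; s2-b->s5; s2-c->s2; s3-a->s1; s3-b->s2; s3-c->s0; s4-a->s4; s4-b->s5; s4-c->s6; s5-a->s7; s5-b->s8; s5-c->s5; s6-a->s4; s6-b->s5; s6-c->s2; s7-a->s7; s7-b->s8; s7-c->s9; s8-a->s10; s8-b->s8; s8-c->s8; s9-a->s7; s9-b->s8; s9-c->s5; s10-a->s10; s10-b->s8; s10-c->s11; s11-a->s10; s11-b->s8; s11-c->s8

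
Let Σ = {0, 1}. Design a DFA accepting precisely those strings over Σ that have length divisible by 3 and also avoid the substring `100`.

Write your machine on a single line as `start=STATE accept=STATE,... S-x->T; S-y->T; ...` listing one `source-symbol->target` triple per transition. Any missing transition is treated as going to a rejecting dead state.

start=A; accept=A,G,H; A-0->B; A-1->C; B-0->D; B-1->E; C-0->F; C-1->E; D-0->A; D-1->G; E-0->H; E-1->G; F-0->I; F-1->G; G-0->J; G-1->C; H-0->I; H-1->C; I-0->I; I-1->I; J-0->I; J-1->E

Handle the two conditions separately and then intersect. The first has 3 states tracking the input length modulo 3; the second has 4 states tracking partial matches of the forbidden pattern `100`. A product state is a pair (one from each), accepting exactly when both do. Equivalent product states are then merged.
10 states suffice.
       0  1 
>* A   B  C 
   B   D  E 
   C   F  E 
   D   A  G 
   E   H  G 
   F   I  G 
 * G   J  C 
 * H   I  C 
   I   I  I 
   J   I  E 
(> = start, * = accepting)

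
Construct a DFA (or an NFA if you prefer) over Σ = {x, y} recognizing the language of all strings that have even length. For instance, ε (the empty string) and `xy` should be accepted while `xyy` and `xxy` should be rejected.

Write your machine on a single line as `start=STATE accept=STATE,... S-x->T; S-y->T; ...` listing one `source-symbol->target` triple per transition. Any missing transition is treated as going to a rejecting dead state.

start=S0; accept=S0; S0-x->S1; S0-y->S1; S1-x->S0; S1-y->S0

Only the length mod 2 matters, so use a 2-cycle: from any state, every input symbol moves to the next state, wrapping S1 back to S0. Mark S0 accepting.
        x   y  
>* S0   S1  S1 
   S1   S0  S0 
(> = start, * = accepting)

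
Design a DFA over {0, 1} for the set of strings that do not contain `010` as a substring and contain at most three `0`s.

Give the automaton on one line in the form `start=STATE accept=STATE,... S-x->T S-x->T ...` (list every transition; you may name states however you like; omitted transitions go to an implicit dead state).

start=q0 accept=q0,q1,q2,q3,q4,q5,q7,q8 q0-0->q1 q0-1->q0 q1-0->q2 q1-1->q3 q2-0->q4 q2-1->q5 q3-0->q6 q3-1->q7 q4-0->q6 q4-1->q4 q5-0->q6 q5-1->q8 q6-0->q6 q6-1->q6 q7-0->q2 q7-1->q7 q8-0->q4 q8-1->q8

Run two small machines in parallel and take their product. One (4 states) tracks partial matches of the forbidden pattern `010`; the other (5 states) tracks the count of `0`s, saturating at 4. Each combined state is a pair, one component from each; accept when both components accept. After merging equivalent states the machine shrinks.
With 9 states:
        0   1  
>* q0   q1  q0 
 * q1   q2  q3 
 * q2   q4  q5 
 * q3   q6  q7 
 * q4   q6  q4 
 * q5   q6  q8 
   q6   q6  q6 
 * q7   q2  q7 
 * q8   q4  q8 
(> = start, * = accepting)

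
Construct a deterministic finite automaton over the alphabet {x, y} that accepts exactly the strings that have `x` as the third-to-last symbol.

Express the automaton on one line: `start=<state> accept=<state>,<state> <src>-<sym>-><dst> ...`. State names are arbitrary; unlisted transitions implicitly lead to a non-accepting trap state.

Because acceptance depends on a position counted from the end, the machine has to buffer the most recent 3 symbols. Make each state the string of the last up-to-3 symbols read; on input `x` shift the window left and append `x`. Accept when the buffered window has length 3 and begins with `x`.
A 15-state machine:
       x  y 
>  A   B  C 
   B   D  E 
   C   F  G 
   D   H  I 
   E   J  K 
   F   L  M 
   G   N  O 
 * H   H  I 
 * I   J  K 
 * J   L  M 
 * K   N  O 
   L   H  I 
   M   J  K 
   N   L  M 
   O   N  O 
(> = start, * = accepting)

start=A accept=H,I,J,K A-x->B A-y->C B-x->D B-y->E C-x->F C-y->G D-x->H D-y->I E-x->J E-y->K F-x->L F-y->M G-x->N G-y->O H-x->H H-y->I I-x->J I-y->K J-x->L J-y->M K-x->N K-y->O L-x->H L-y->I M-x->J M-y->K N-x->L N-y->M O-x->N O-y->O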